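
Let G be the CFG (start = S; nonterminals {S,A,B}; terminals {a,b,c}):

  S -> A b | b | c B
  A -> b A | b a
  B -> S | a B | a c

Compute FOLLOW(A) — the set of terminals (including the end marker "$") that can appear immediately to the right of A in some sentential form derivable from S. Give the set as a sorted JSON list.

FIRST iteration:
pass 1:
  A via A→b A: +{b}
  B via B→a B: +{a}
  S via S→A b: +{b}
  S via S→c B: +{c}
  FIRST(S)={b,c}  FIRST(A)={b}  FIRST(B)={a}
pass 2:
  B via B→S: +{b,c}
  FIRST(S)={b,c}  FIRST(A)={b}  FIRST(B)={a,b,c}
pass 3: (no change)
  FIRST(S)={b,c}  FIRST(A)={b}  FIRST(B)={a,b,c}

FOLLOW sets:
seed FOLLOW(S) with $
round 1:
  S→A b: FOLLOW(A) ⊇ FIRST(b) = {b}; new: +{b}
  S→c B: FOLLOW(B) ⊇ FOLLOW(S) ⊇ {$}; new: +{$}
  FOLLOW[S]={$}  FOLLOW[A]={b}  FOLLOW[B]={$}
round 2: (no change)
  FOLLOW[S]={$}  FOLLOW[A]={b}  FOLLOW[B]={$}

FOLLOW(A) = ["b"]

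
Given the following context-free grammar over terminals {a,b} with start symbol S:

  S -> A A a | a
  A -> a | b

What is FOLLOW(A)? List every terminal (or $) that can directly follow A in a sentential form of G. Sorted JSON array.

FIRST iteration:
round 1:
  A via A→a: +{a}
  A via A→b: +{b}
  S via S→A A a: +{a,b}
  FIRST[S]={a,b}  FIRST[A]={a,b}
round 2: (stable)
  FIRST[S]={a,b}  FIRST[A]={a,b}

Compute FOLLOW by fixpoint:
FOLLOW(S) := {$}
round 1:
  S→A A a: FOLLOW(A) ⊇ FIRST(A) = {a,b}; new: +{a,b}
  FOLLOW(S)={$}  FOLLOW(A)={a,b}
round 2: (no change)
  FOLLOW(S)={$}  FOLLOW(A)={a,b}

FOLLOW(A) = ["a", "b"]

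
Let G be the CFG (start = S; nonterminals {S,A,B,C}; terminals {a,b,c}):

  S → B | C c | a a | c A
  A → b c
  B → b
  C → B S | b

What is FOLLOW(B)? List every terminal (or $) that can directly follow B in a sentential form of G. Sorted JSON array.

FIRST iteration:
round 1:
  A via A→b c: +{b}
  B via B→b: +{b}
  C via C→B S: +{b}
  S via S→B: +{b}
  S via S→a a: +{a}
  S via S→c A: +{c}
  FIRST(S)={a,b,c}  FIRST(A)={b}  FIRST(B)={b}  FIRST(C)={b}
round 2: (no change)
  FIRST(S)={a,b,c}  FIRST(A)={b}  FIRST(B)={b}  FIRST(C)={b}

FOLLOW sets:
initialize: $ ∈ FOLLOW(S)
iter 1:
  C→B S: FOLLOW(B) ⊇ FIRST(S) = {a,b,c}; new: +{a,b,c}
  S→B: FOLLOW(B) ⊇ FOLLOW(S) ⊇ {$}; new: +{$}
  S→C c: FOLLOW(C) ⊇ FIRST(c) = {c}; new: +{c}
  S→c A: FOLLOW(A) ⊇ FOLLOW(S) ⊇ {$}; new: +{$}
  FOLLOW(S)={$}  FOLLOW(A)={$}  FOLLOW(B)={$,a,b,c}  FOLLOW(C)={c}
iter 2:
  C→B S: FOLLOW(S) ⊇ FOLLOW(C) ⊇ {c}; new: +{c}
  S→c A: FOLLOW(A) ⊇ FOLLOW(S) ⊇ {$,c}; new: +{c}
  FOLLOW(S)={$,c}  FOLLOW(A)={$,c}  FOLLOW(B)={$,a,b,c}  FOLLOW(C)={c}
iter 3: done
  FOLLOW(S)={$,c}  FOLLOW(A)={$,c}  FOLLOW(B)={$,a,b,c}  FOLLOW(C)={c}

FOLLOW(B) = ["$", "a", "b", "c"]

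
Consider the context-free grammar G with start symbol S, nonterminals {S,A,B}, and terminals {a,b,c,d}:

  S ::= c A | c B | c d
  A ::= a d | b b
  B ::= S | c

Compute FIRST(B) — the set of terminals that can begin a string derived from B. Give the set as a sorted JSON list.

Compute FIRST by fixpoint:
round 1:
  A via A→a d: +{a}
  A via A→b b: +{b}
  B via B→c: +{c}
  S via S→c A: +{c}
  S: {c}  A: {a,b}  B: {c}
round 2: done
  S: {c}  A: {a,b}  B: {c}

FIRST(B) = ["c"]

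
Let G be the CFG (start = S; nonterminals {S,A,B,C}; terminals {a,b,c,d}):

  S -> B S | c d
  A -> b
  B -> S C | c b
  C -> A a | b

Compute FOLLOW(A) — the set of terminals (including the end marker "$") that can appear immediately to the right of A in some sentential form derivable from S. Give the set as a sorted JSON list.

FIRST sets, iterate to fixpoint:
[1]
  A via A→b: +{b}
  B via B→c b: +{c}
  C via C→A a: +{b}
  S via S→B S: +{c}
  FIRST(S)={c}  FIRST(A)={b}  FIRST(B)={c}  FIRST(C)={b}
[2] (stable)
  FIRST(S)={c}  FIRST(A)={b}  FIRST(B)={c}  FIRST(C)={b}

FOLLOW sets:
FOLLOW(S) := {$}
pass 1:
  B→S C: FOLLOW(S) ⊇ FIRST(C) = {b}; new: +{b}
  C→A a: FOLLOW(A) ⊇ FIRST(a) = {a}; new: +{a}
  S→B S: FOLLOW(B) ⊇ FIRST(S) = {c}; new: +{c}
  FOLLOW[S]={$,b}  FOLLOW[A]={a}  FOLLOW[B]={c}  FOLLOW[C]={}
pass 2:
  B→S C: FOLLOW(C) ⊇ FOLLOW(B) ⊇ {c}; new: +{c}
  FOLLOW[S]={$,b}  FOLLOW[A]={a}  FOLLOW[B]={c}  FOLLOW[C]={c}
pass 3: (no change)
  FOLLOW[S]={$,b}  FOLLOW[A]={a}  FOLLOW[B]={c}  FOLLOW[C]={c}

FOLLOW(A) = ["a"]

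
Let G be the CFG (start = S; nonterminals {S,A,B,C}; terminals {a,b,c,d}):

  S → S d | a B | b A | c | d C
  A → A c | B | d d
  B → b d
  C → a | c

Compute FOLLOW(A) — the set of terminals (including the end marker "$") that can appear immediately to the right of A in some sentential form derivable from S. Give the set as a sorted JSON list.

Compute FIRST by fixpoint:
[1]
  A via A→d d: +{d}
  B via B→b d: +{b}
  C via C→a: +{a}
  C via C→c: +{c}
  S via S→a B: +{a}
  S via S→b A: +{b}
  S via S→c: +{c}
  S via S→d C: +{d}
  FIRST[S]={a,b,c,d}  FIRST[A]={d}  FIRST[B]={b}  FIRST[C]={a,c}
[2]
  A via A→B: +{b}
  FIRST[S]={a,b,c,d}  FIRST[A]={b,d}  FIRST[B]={b}  FIRST[C]={a,c}
[3] done
  FIRST[S]={a,b,c,d}  FIRST[A]={b,d}  FIRST[B]={b}  FIRST[C]={a,c}

FOLLOW iteration:
seed FOLLOW(S) with $
pass 1:
  A→A c: FOLLOW(A) ⊇ FIRST(c) = {c}; new: +{c}
  A→B: FOLLOW(B) ⊇ FOLLOW(A) ⊇ {c}; new: +{c}
  S→S d: FOLLOW(S) ⊇ FIRST(d) = {d}; new: +{d}
  S→a B: FOLLOW(B) ⊇ FOLLOW(S) ⊇ {$,d}; new: +{$,d}
  S→b A: FOLLOW(A) ⊇ FOLLOW(S) ⊇ {$,d}; new: +{$,d}
  S→d C: FOLLOW(C) ⊇ FOLLOW(S) ⊇ {$,d}; new: +{$,d}
  FOLLOW(S)={$,d}  FOLLOW(A)={$,c,d}  FOLLOW(B)={$,c,d}  FOLLOW(C)={$,d}
pass 2: done
  FOLLOW(S)={$,d}  FOLLOW(A)={$,c,d}  FOLLOW(B)={$,c,d}  FOLLOW(C)={$,d}

FOLLOW(A) = ["$", "c", "d"]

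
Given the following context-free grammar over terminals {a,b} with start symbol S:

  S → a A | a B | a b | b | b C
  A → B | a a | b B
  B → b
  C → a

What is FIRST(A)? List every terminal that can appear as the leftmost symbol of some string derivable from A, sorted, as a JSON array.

FIRST iteration:
pass 1:
  A via A→a a: +{a}
  A via A→b B: +{b}
  B via B→b: +{b}
  C via C→a: +{a}
  S via S→a A: +{a}
  S via S→b: +{b}
  FIRST[S]={a,b}  FIRST[A]={a,b}  FIRST[B]={b}  FIRST[C]={a}
pass 2: (stable)
  FIRST[S]={a,b}  FIRST[A]={a,b}  FIRST[B]={b}  FIRST[C]={a}

FIRST(A) = ["a", "b"]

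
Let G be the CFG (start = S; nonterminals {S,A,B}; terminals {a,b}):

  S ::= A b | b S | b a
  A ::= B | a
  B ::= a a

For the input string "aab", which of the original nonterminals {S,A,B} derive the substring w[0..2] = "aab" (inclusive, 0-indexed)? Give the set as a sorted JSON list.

CNF form of G:
  S -> A T1 | T1 S | T1 T0
  A -> T0 T0 | a
  B -> T0 T0
  T0 -> a
  T1 -> b

CYK table (by increasing span) — only the sub-triangle for w[0..2]:
  cell(0,0) a: {A,T0}  orig:{A}
  cell(1,1) a: {A,T0}  orig:{A}
  cell(2,2) b: {T1}  orig:{}
  cell(0,1) aa: {A,B}
  cell(1,2) ab: {S}
  cell(0,2) aab: {S}

Original NTs in T[0,2] deriving "aab": ["S"]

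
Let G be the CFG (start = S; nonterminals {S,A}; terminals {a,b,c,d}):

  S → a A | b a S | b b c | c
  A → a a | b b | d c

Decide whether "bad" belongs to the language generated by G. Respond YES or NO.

CNF form of G:
  S -> T0 A | T1 X4 | T1 X5 | c
  A -> T0 T0 | T1 T1 | T2 T3
  T0 -> a
  T1 -> b
  T2 -> d
  T3 -> c
  X4 -> T0 S
  X5 -> T1 T3

CYK fill:
  T[0,0] 'b' = {T1}  orig:{}
  T[1,1] 'a' = {T0}  orig:{}
  T[2,2] 'd' = {T2}  orig:{}
  T[0,1] 'ba' = ∅
  T[1,2] 'ad' = ∅
  T[0,2] 'bad' = ∅

S ∉ T[0,2] ⇒ NO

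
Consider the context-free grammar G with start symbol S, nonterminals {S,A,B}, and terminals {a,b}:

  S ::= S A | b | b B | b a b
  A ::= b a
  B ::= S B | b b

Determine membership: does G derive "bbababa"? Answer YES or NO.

Convert to CNF:
  S -> S A | T0 B | T0 X2 | b
  A -> T0 T1
  B -> S B | T0 T0
  T0 -> b
  T1 -> a
  X2 -> T1 T0

Fill CYK table bottom-up:
  cell(0,0) b: {S,T0}  orig:{S}
  cell(1,1) b: {S,T0}  orig:{S}
  cell(2,2) a: {T1}  orig:{}
  cell(3,3) b: {S,T0}  orig:{S}
  cell(4,4) a: {T1}  orig:{}
  cell(5,5) b: {S,T0}  orig:{S}
  cell(6,6) a: {T1}  orig:{}
  cell(0,1) bb: {B}
  cell(1,2) ba: {A}
  cell(2,3) ab: {X2}  orig:{}
  cell(3,4) ba: {A}
  cell(4,5) ab: {X2}  orig:{}
  cell(5,6) ba: {A}
  cell(0,2) bba: {S}
  cell(1,3) bab: {S}
  cell(2,4) aba: ∅
  cell(3,5) bab: {S}
  cell(4,6) aba: ∅
  cell(0,3) bbab: ∅
  cell(1,4) baba: ∅
  cell(2,5) abab: ∅
  cell(3,6) baba: ∅
  cell(0,4) bbaba: {S}
  cell(1,5) babab: ∅
  cell(2,6) ababa: ∅
  cell(0,5) bbabab: ∅
  cell(1,6) bababa: ∅
  cell(0,6) bbababa: {S}

S ∈ T[0,6] ⇒ YES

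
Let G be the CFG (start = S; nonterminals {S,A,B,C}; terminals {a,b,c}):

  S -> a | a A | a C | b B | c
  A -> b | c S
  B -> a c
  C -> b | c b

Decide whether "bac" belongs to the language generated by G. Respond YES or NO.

Convert to CNF:
  S -> T1 A | T1 C | T2 B | a | c
  A -> T0 S | b
  B -> T1 T0
  C -> T0 T2 | b
  T0 -> c
  T1 -> a
  T2 -> b

CYK table (by increasing span):
  [0..0]={A,C,T2}  "b"  orig:{A,C}
  [1..1]={S,T1}  "a"  orig:{S}
  [2..2]={S,T0}  "c"  orig:{S}
  [0..1]=∅  "ba"
  [1..2]={B}  "ac"
  [0..2]={S}  "bac"

S ∈ T[0,2] ⇒ YES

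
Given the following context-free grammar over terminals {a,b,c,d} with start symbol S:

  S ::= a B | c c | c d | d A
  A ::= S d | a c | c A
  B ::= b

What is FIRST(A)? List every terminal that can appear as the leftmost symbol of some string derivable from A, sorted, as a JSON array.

Compute FIRST by fixpoint:
iter 1:
  A via A→a c: +{a}
  A via A→c A: +{c}
  B via B→b: +{b}
  S via S→a B: +{a}
  S via S→c c: +{c}
  S via S→d A: +{d}
  S: {a,c,d}  A: {a,c}  B: {b}
iter 2:
  A via A→S d: +{d}
  S: {a,c,d}  A: {a,c,d}  B: {b}
iter 3: done
  S: {a,c,d}  A: {a,c,d}  B: {b}

FIRST(A) = ["a", "c", "d"]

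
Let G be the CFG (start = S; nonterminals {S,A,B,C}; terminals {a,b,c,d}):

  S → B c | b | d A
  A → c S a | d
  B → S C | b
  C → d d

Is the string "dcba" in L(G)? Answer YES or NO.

Convert to CNF:
  S -> B T0 | T2 A | b
  A -> T0 X3 | d
  B -> S C | b
  C -> T2 T2
  T0 -> c
  T1 -> a
  T2 -> d
  X3 -> S T1

CYK table (by increasing span):
  [0..0]={A,T2}  "d"  orig:{A}
  [1..1]={T0}  "c"  orig:{}
  [2..2]={B,S}  "b"
  [3..3]={T1}  "a"  orig:{}
  [0..1]=∅  "dc"
  [1..2]=∅  "cb"
  [2..3]={X3}  "ba"  orig:{}
  [0..2]=∅  "dcb"
  [1..3]={A}  "cba"
  [0..3]={S}  "dcba"

S ∈ T[0,3] ⇒ YES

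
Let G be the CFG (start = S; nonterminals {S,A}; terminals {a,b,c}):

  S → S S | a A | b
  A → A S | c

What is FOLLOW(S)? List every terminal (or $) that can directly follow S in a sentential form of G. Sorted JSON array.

Compute FIRST by fixpoint:
[1]
  A via A→c: +{c}
  S via S→a A: +{a}
  S via S→b: +{b}
  FIRST[S]={a,b}  FIRST[A]={c}
[2] done
  FIRST[S]={a,b}  FIRST[A]={c}

Compute FOLLOW by fixpoint:
seed FOLLOW(S) with $
iter 1:
  A→A S: FOLLOW(A) ⊇ FIRST(S) = {a,b}; new: +{a,b}
  A→A S: FOLLOW(S) ⊇ FOLLOW(A) ⊇ {a,b}; new: +{a,b}
  S→a A: FOLLOW(A) ⊇ FOLLOW(S) ⊇ {$,a,b}; new: +{$}
  S: {$,a,b}  A: {$,a,b}
iter 2: (no change)
  S: {$,a,b}  A: {$,a,b}

FOLLOW(S) = ["$", "a", "b"]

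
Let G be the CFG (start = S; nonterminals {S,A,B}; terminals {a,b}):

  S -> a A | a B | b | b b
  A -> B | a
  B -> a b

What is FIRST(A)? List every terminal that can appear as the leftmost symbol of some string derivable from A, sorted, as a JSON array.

Compute FIRST by fixpoint:
iter 1:
  A via A→a: +{a}
  B via B→a b: +{a}
  S via S→a A: +{a}
  S via S→b: +{b}
  FIRST(S)={a,b}  FIRST(A)={a}  FIRST(B)={a}
iter 2: (no change)
  FIRST(S)={a,b}  FIRST(A)={a}  FIRST(B)={a}

FIRST(A) = ["a"]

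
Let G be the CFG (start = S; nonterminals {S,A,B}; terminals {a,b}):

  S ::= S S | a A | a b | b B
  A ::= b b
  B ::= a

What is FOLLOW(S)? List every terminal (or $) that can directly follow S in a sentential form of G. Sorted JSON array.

FIRST iteration:
round 1:
  A via A→b b: +{b}
  B via B→a: +{a}
  S via S→a A: +{a}
  S via S→b B: +{b}
  FIRST(S)={a,b}  FIRST(A)={b}  FIRST(B)={a}
round 2: (no change)
  FIRST(S)={a,b}  FIRST(A)={b}  FIRST(B)={a}

FOLLOW iteration:
FOLLOW(S) := {$}
iter 1:
  S→S S: FOLLOW(S) ⊇ FIRST(S) = {a,b}; new: +{a,b}
  S→a A: FOLLOW(A) ⊇ FOLLOW(S) ⊇ {$,a,b}; new: +{$,a,b}
  S→b B: FOLLOW(B) ⊇ FOLLOW(S) ⊇ {$,a,b}; new: +{$,a,b}
  FOLLOW(S)={$,a,b}  FOLLOW(A)={$,a,b}  FOLLOW(B)={$,a,b}
iter 2: (no change)
  FOLLOW(S)={$,a,b}  FOLLOW(A)={$,a,b}  FOLLOW(B)={$,a,b}

FOLLOW(S) = ["$", "a", "b"]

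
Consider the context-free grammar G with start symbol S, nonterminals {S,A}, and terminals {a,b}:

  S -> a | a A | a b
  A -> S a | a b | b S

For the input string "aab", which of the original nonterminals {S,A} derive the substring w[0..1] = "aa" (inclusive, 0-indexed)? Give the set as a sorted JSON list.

Convert to CNF:
  S -> T0 A | T0 T1 | a
  A -> S T0 | T0 T1 | T1 S
  T0 -> a
  T1 -> b

CYK fill, restricted to cells inside w[0..1]:
  [0..0]={S,T0}  "a"  orig:{S}
  [1..1]={S,T0}  "a"  orig:{S}
  [0..1]={A}  "aa"

Original NTs in T[0,1] deriving "aa": ["A"]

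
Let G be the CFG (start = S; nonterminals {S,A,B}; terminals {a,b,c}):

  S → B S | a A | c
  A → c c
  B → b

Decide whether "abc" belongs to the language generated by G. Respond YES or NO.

Convert to CNF:
  S -> B S | T1 A | c
  A -> T0 T0
  B -> b
  T0 -> c
  T1 -> a

CYK fill:
  T[0,0] 'a' = {T1}  orig:{}
  T[1,1] 'b' = {B}
  T[2,2] 'c' = {S,T0}  orig:{S}
  T[0,1] 'ab' = ∅
  T[1,2] 'bc' = {S}
  T[0,2] 'abc' = ∅

S ∉ T[0,2] ⇒ NO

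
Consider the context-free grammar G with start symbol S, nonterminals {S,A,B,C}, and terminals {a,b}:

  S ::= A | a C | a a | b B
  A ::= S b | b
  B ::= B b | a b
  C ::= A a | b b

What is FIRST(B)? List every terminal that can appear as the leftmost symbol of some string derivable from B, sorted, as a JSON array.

FIRST iteration:
pass 1:
  A via A→b: +{b}
  B via B→a b: +{a}
  C via C→A a: +{b}
  S via S→A: +{b}
  S via S→a C: +{a}
  FIRST(S)={a,b}  FIRST(A)={b}  FIRST(B)={a}  FIRST(C)={b}
pass 2:
  A via A→S b: +{a}
  C via C→A a: +{a}
  FIRST(S)={a,b}  FIRST(A)={a,b}  FIRST(B)={a}  FIRST(C)={a,b}
pass 3: (stable)
  FIRST(S)={a,b}  FIRST(A)={a,b}  FIRST(B)={a}  FIRST(C)={a,b}

FIRST(B) = ["a"]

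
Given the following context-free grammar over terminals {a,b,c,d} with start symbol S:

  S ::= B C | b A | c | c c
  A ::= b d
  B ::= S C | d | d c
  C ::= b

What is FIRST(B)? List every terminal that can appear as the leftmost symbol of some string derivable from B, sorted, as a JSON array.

Compute FIRST by fixpoint:
iter 1:
  A via A→b d: +{b}
  B via B→d: +{d}
  C via C→b: +{b}
  S via S→B C: +{d}
  S via S→b A: +{b}
  S via S→c: +{c}
  FIRST(S)={b,c,d}  FIRST(A)={b}  FIRST(B)={d}  FIRST(C)={b}
iter 2:
  B via B→S C: +{b,c}
  FIRST(S)={b,c,d}  FIRST(A)={b}  FIRST(B)={b,c,d}  FIRST(C)={b}
iter 3: — fixpoint
  FIRST(S)={b,c,d}  FIRST(A)={b}  FIRST(B)={b,c,d}  FIRST(C)={b}

FIRST(B) = ["b", "c", "d"]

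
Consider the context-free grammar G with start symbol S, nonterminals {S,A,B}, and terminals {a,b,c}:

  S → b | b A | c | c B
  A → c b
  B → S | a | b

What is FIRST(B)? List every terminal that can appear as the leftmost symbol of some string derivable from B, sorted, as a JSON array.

FIRST iteration:
[1]
  A via A→c b: +{c}
  B via B→a: +{a}
  B via B→b: +{b}
  S via S→b: +{b}
  S via S→c: +{c}
  S: {b,c}  A: {c}  B: {a,b}
[2]
  B via B→S: +{c}
  S: {b,c}  A: {c}  B: {a,b,c}
[3] (stable)
  S: {b,c}  A: {c}  B: {a,b,c}

FIRST(B) = ["a", "b", "c"]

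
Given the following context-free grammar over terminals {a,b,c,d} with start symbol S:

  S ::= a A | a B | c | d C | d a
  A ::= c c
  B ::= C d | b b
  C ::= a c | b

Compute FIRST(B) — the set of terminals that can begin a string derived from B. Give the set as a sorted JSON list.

FIRST sets, iterate to fixpoint:
round 1:
  A via A→c c: +{c}
  B via B→b b: +{b}
  C via C→a c: +{a}
  C via C→b: +{b}
  S via S→a A: +{a}
  S via S→c: +{c}
  S via S→d C: +{d}
  S: {a,c,d}  A: {c}  B: {b}  C: {a,b}
round 2:
  B via B→C d: +{a}
  S: {a,c,d}  A: {c}  B: {a,b}  C: {a,b}
round 3: done
  S: {a,c,d}  A: {c}  B: {a,b}  C: {a,b}

FIRST(B) = ["a", "b"]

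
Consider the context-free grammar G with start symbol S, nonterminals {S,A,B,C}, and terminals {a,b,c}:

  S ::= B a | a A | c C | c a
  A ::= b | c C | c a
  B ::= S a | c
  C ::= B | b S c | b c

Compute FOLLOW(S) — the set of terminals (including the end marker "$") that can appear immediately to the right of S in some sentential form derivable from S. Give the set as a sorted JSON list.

FIRST sets, iterate to fixpoint:
[1]
  A via A→b: +{b}
  A via A→c C: +{c}
  B via B→c: +{c}
  C via C→B: +{c}
  C via C→b S c: +{b}
  S via S→B a: +{c}
  S via S→a A: +{a}
  FIRST(S)={a,c}  FIRST(A)={b,c}  FIRST(B)={c}  FIRST(C)={b,c}
[2]
  B via B→S a: +{a}
  C via C→B: +{a}
  FIRST(S)={a,c}  FIRST(A)={b,c}  FIRST(B)={a,c}  FIRST(C)={a,b,c}
[3] done
  FIRST(S)={a,c}  FIRST(A)={b,c}  FIRST(B)={a,c}  FIRST(C)={a,b,c}

Compute FOLLOW by fixpoint:
FOLLOW(S) := {$}
iter 1:
  B→S a: FOLLOW(S) ⊇ FIRST(a) = {a}; new: +{a}
  C→b S c: FOLLOW(S) ⊇ FIRST(c) = {c}; new: +{c}
  S→B a: FOLLOW(B) ⊇ FIRST(a) = {a}; new: +{a}
  S→a A: FOLLOW(A) ⊇ FOLLOW(S) ⊇ {$,a,c}; new: +{$,a,c}
  S→c C: FOLLOW(C) ⊇ FOLLOW(S) ⊇ {$,a,c}; new: +{$,a,c}
  FOLLOW(S)={$,a,c}  FOLLOW(A)={$,a,c}  FOLLOW(B)={a}  FOLLOW(C)={$,a,c}
iter 2:
  C→B: FOLLOW(B) ⊇ FOLLOW(C) ⊇ {$,a,c}; new: +{$,c}
  FOLLOW(S)={$,a,c}  FOLLOW(A)={$,a,c}  FOLLOW(B)={$,a,c}  FOLLOW(C)={$,a,c}
iter 3: done
  FOLLOW(S)={$,a,c}  FOLLOW(A)={$,a,c}  FOLLOW(B)={$,a,c}  FOLLOW(C)={$,a,c}

FOLLOW(S) = ["$", "a", "c"]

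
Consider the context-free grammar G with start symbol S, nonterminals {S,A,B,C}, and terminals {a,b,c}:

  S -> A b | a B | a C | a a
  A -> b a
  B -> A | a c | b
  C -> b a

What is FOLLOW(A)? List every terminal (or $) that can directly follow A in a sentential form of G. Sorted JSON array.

Compute FIRST by fixpoint:
[1]
  A via A→b a: +{b}
  B via B→A: +{b}
  B via B→a c: +{a}
  C via C→b a: +{b}
  S via S→A b: +{b}
  S via S→a B: +{a}
  FIRST[S]={a,b}  FIRST[A]={b}  FIRST[B]={a,b}  FIRST[C]={b}
[2] — fixpoint
  FIRST[S]={a,b}  FIRST[A]={b}  FIRST[B]={a,b}  FIRST[C]={b}

FOLLOW iteration:
seed FOLLOW(S) with $
round 1:
  S→A b: FOLLOW(A) ⊇ FIRST(b) = {b}; new: +{b}
  S→a B: FOLLOW(B) ⊇ FOLLOW(S) ⊇ {$}; new: +{$}
  S→a C: FOLLOW(C) ⊇ FOLLOW(S) ⊇ {$}; new: +{$}
  FOLLOW(S)={$}  FOLLOW(A)={b}  FOLLOW(B)={$}  FOLLOW(C)={$}
round 2:
  B→A: FOLLOW(A) ⊇ FOLLOW(B) ⊇ {$}; new: +{$}
  FOLLOW(S)={$}  FOLLOW(A)={$,b}  FOLLOW(B)={$}  FOLLOW(C)={$}
round 3: (stable)
  FOLLOW(S)={$}  FOLLOW(A)={$,b}  FOLLOW(B)={$}  FOLLOW(C)={$}

FOLLOW(A) = ["$", "b"]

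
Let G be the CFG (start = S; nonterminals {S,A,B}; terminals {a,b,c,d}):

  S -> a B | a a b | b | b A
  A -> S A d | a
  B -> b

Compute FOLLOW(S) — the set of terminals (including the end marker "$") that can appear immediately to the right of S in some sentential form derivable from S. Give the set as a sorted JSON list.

FIRST sets, iterate to fixpoint:
iter 1:
  A via A→a: +{a}
  B via B→b: +{b}
  S via S→a B: +{a}
  S via S→b: +{b}
  FIRST[S]={a,b}  FIRST[A]={a}  FIRST[B]={b}
iter 2:
  A via A→S A d: +{b}
  FIRST[S]={a,b}  FIRST[A]={a,b}  FIRST[B]={b}
iter 3: done
  FIRST[S]={a,b}  FIRST[A]={a,b}  FIRST[B]={b}

FOLLOW iteration:
FOLLOW(S) := {$}
round 1:
  A→S A d: FOLLOW(S) ⊇ FIRST(A) = {a,b}; new: +{a,b}
  A→S A d: FOLLOW(A) ⊇ FIRST(d) = {d}; new: +{d}
  S→a B: FOLLOW(B) ⊇ FOLLOW(S) ⊇ {$,a,b}; new: +{$,a,b}
  S→b A: FOLLOW(A) ⊇ FOLLOW(S) ⊇ {$,a,b}; new: +{$,a,b}
  FOLLOW(S)={$,a,b}  FOLLOW(A)={$,a,b,d}  FOLLOW(B)={$,a,b}
round 2: — fixpoint
  FOLLOW(S)={$,a,b}  FOLLOW(A)={$,a,b,d}  FOLLOW(B)={$,a,b}

FOLLOW(S) = ["$", "a", "b"]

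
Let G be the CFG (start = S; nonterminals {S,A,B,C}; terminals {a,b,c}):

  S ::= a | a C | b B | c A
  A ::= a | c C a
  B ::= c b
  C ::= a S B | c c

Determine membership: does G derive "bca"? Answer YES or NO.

CNF form of G:
  S -> T0 A | T1 C | T2 B | a
  A -> T0 X3 | a
  B -> T0 T2
  C -> T0 T0 | T1 X4
  T0 -> c
  T1 -> a
  T2 -> b
  X3 -> C T1
  X4 -> S B

CYK table (by increasing span):
  cell(0,0) b: {T2}  orig:{}
  cell(1,1) c: {T0}  orig:{}
  cell(2,2) a: {A,S,T1}  orig:{A,S}
  cell(0,1) bc: ∅
  cell(1,2) ca: {S}
  cell(0,2) bca: ∅

S ∉ T[0,2] ⇒ NO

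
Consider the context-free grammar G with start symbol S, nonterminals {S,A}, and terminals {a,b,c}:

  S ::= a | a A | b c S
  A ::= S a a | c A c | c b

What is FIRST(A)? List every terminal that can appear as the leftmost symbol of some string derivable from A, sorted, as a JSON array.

FIRST sets, iterate to fixpoint:
iter 1:
  A via A→c A c: +{c}
  S via S→a: +{a}
  S via S→b c S: +{b}
  FIRST(S)={a,b}  FIRST(A)={c}
iter 2:
  A via A→S a a: +{a,b}
  FIRST(S)={a,b}  FIRST(A)={a,b,c}
iter 3: (no change)
  FIRST(S)={a,b}  FIRST(A)={a,b,c}

FIRST(A) = ["a", "b", "c"]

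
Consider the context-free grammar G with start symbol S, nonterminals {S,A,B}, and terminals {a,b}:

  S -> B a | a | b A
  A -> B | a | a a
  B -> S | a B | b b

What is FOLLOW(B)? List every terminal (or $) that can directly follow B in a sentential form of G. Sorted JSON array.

Compute FIRST by fixpoint:
[1]
  A via A→a: +{a}
  B via B→a B: +{a}
  B via B→b b: +{b}
  S via S→B a: +{a,b}
  FIRST[S]={a,b}  FIRST[A]={a}  FIRST[B]={a,b}
[2]
  A via A→B: +{b}
  FIRST[S]={a,b}  FIRST[A]={a,b}  FIRST[B]={a,b}
[3] — fixpoint
  FIRST[S]={a,b}  FIRST[A]={a,b}  FIRST[B]={a,b}

FOLLOW iteration:
seed FOLLOW(S) with $
[1]
  S→B a: FOLLOW(B) ⊇ FIRST(a) = {a}; new: +{a}
  S→b A: FOLLOW(A) ⊇ FOLLOW(S) ⊇ {$}; new: +{$}
  S: {$}  A: {$}  B: {a}
[2]
  A→B: FOLLOW(B) ⊇ FOLLOW(A) ⊇ {$}; new: +{$}
  B→S: FOLLOW(S) ⊇ FOLLOW(B) ⊇ {$,a}; new: +{a}
  S→b A: FOLLOW(A) ⊇ FOLLOW(S) ⊇ {$,a}; new: +{a}
  S: {$,a}  A: {$,a}  B: {$,a}
[3] (stable)
  S: {$,a}  A: {$,a}  B: {$,a}

FOLLOW(B) = ["$", "a"]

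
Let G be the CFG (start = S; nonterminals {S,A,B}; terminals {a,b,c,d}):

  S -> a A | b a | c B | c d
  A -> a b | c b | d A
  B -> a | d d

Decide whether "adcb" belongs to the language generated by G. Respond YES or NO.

Convert to CNF:
  S -> T0 A | T1 T0 | T2 B | T2 T3
  A -> T0 T1 | T2 T1 | T3 A
  B -> T3 T3 | a
  T0 -> a
  T1 -> b
  T2 -> c
  T3 -> d

CYK fill:
  [0..0]={B,T0}  "a"  orig:{B}
  [1..1]={T3}  "d"  orig:{}
  [2..2]={T2}  "c"  orig:{}
  [3..3]={T1}  "b"  orig:{}
  [0..1]=∅  "ad"
  [1..2]=∅  "dc"
  [2..3]={A}  "cb"
  [0..2]=∅  "adc"
  [1..3]={A}  "dcb"
  [0..3]={S}  "adcb"

S ∈ T[0,3] ⇒ YES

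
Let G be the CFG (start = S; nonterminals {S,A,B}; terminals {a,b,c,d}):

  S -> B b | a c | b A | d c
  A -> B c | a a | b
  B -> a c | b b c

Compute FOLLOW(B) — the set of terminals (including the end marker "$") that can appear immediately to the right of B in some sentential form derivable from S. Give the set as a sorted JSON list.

FIRST iteration:
pass 1:
  A via A→a a: +{a}
  A via A→b: +{b}
  B via B→a c: +{a}
  B via B→b b c: +{b}
  S via S→B b: +{a,b}
  S via S→d c: +{d}
  FIRST(S)={a,b,d}  FIRST(A)={a,b}  FIRST(B)={a,b}
pass 2: done
  FIRST(S)={a,b,d}  FIRST(A)={a,b}  FIRST(B)={a,b}

FOLLOW sets:
FOLLOW(S) := {$}
pass 1:
  A→B c: FOLLOW(B) ⊇ FIRST(c) = {c}; new: +{c}
  S→B b: FOLLOW(B) ⊇ FIRST(b) = {b}; new: +{b}
  S→b A: FOLLOW(A) ⊇ FOLLOW(S) ⊇ {$}; new: +{$}
  FOLLOW[S]={$}  FOLLOW[A]={$}  FOLLOW[B]={b,c}
pass 2: — fixpoint
  FOLLOW[S]={$}  FOLLOW[A]={$}  FOLLOW[B]={b,c}

FOLLOW(B) = ["b", "c"]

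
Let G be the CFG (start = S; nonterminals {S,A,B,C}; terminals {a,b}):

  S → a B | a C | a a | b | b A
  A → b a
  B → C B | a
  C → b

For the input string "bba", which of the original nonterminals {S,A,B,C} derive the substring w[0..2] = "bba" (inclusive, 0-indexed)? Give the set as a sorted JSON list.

CNF form of G:
  S -> T0 A | T1 B | T1 C | T1 T1 | b
  A -> T0 T1
  B -> C B | a
  C -> b
  T0 -> b
  T1 -> a

Fill CYK table bottom-up, restricted to cells inside w[0..2]:
  cell(0,0) b: {C,S,T0}  orig:{C,S}
  cell(1,1) b: {C,S,T0}  orig:{C,S}
  cell(2,2) a: {B,T1}  orig:{B}
  cell(0,1) bb: ∅
  cell(1,2) ba: {A,B}
  cell(0,2) bba: {B,S}

Original NTs in T[0,2] deriving "bba": ["B", "S"]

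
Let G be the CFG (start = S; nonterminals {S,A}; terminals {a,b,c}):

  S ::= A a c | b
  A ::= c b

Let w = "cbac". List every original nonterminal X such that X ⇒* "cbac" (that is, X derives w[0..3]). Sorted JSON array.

CNF form of G:
  S -> A X3 | b
  A -> T0 T1
  T0 -> c
  T1 -> b
  T2 -> a
  X3 -> T2 T0

Fill CYK table bottom-up, restricted to cells inside w[0..3]:
  cell(0,0) c: {T0}  orig:{}
  cell(1,1) b: {S,T1}  orig:{S}
  cell(2,2) a: {T2}  orig:{}
  cell(3,3) c: {T0}  orig:{}
  cell(0,1) cb: {A}
  cell(1,2) ba: ∅
  cell(2,3) ac: {X3}  orig:{}
  cell(0,2) cba: ∅
  cell(1,3) bac: ∅
  cell(0,3) cbac: {S}

Original NTs in T[0,3] deriving "cbac": ["S"]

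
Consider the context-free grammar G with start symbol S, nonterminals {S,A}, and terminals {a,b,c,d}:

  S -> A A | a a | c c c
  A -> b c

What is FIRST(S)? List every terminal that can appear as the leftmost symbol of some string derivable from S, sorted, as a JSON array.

Compute FIRST by fixpoint:
round 1:
  A via A→b c: +{b}
  S via S→A A: +{b}
  S via S→a a: +{a}
  S via S→c c c: +{c}
  FIRST(S)={a,b,c}  FIRST(A)={b}
round 2: (no change)
  FIRST(S)={a,b,c}  FIRST(A)={b}

FIRST(S) = ["a", "b", "c"]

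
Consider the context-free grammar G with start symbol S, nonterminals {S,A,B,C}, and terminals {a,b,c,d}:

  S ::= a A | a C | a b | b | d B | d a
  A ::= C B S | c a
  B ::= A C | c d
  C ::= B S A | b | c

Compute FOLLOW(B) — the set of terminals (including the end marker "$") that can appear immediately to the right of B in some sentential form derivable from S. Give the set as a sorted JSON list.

Compute FIRST by fixpoint:
iter 1:
  A via A→c a: +{c}
  B via B→A C: +{c}
  C via C→B S A: +{c}
  C via C→b: +{b}
  S via S→a A: +{a}
  S via S→b: +{b}
  S via S→d B: +{d}
  FIRST[S]={a,b,d}  FIRST[A]={c}  FIRST[B]={c}  FIRST[C]={b,c}
iter 2:
  A via A→C B S: +{b}
  B via B→A C: +{b}
  FIRST[S]={a,b,d}  FIRST[A]={b,c}  FIRST[B]={b,c}  FIRST[C]={b,c}
iter 3: — fixpoint
  FIRST[S]={a,b,d}  FIRST[A]={b,c}  FIRST[B]={b,c}  FIRST[C]={b,c}

FOLLOW sets:
initialize: $ ∈ FOLLOW(S)
iter 1:
  A→C B S: FOLLOW(C) ⊇ FIRST(B) = {b,c}; new: +{b,c}
  A→C B S: FOLLOW(B) ⊇ FIRST(S) = {a,b,d}; new: +{a,b,d}
  B→A C: FOLLOW(A) ⊇ FIRST(C) = {b,c}; new: +{b,c}
  B→A C: FOLLOW(C) ⊇ FOLLOW(B) ⊇ {a,b,d}; new: +{a,d}
  C→B S A: FOLLOW(S) ⊇ FIRST(A) = {b,c}; new: +{b,c}
  C→B S A: FOLLOW(A) ⊇ FOLLOW(C) ⊇ {a,b,c,d}; new: +{a,d}
  S→a A: FOLLOW(A) ⊇ FOLLOW(S) ⊇ {$,b,c}; new: +{$}
  S→a C: FOLLOW(C) ⊇ FOLLOW(S) ⊇ {$,b,c}; new: +{$}
  S→d B: FOLLOW(B) ⊇ FOLLOW(S) ⊇ {$,b,c}; new: +{$,c}
  FOLLOW[S]={$,b,c}  FOLLOW[A]={$,a,b,c,d}  FOLLOW[B]={$,a,b,c,d}  FOLLOW[C]={$,a,b,c,d}
iter 2:
  A→C B S: FOLLOW(S) ⊇ FOLLOW(A) ⊇ {$,a,b,c,d}; new: +{a,d}
  FOLLOW[S]={$,a,b,c,d}  FOLLOW[A]={$,a,b,c,d}  FOLLOW[B]={$,a,b,c,d}  FOLLOW[C]={$,a,b,c,d}
iter 3: — fixpoint
  FOLLOW[S]={$,a,b,c,d}  FOLLOW[A]={$,a,b,c,d}  FOLLOW[B]={$,a,b,c,d}  FOLLOW[C]={$,a,b,c,d}

FOLLOW(B) = ["$", "a", "b", "c", "d"]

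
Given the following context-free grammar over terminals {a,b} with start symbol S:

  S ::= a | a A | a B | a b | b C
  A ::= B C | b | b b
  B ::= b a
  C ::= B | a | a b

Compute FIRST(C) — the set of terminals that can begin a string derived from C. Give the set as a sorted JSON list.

FIRST sets, iterate to fixpoint:
iter 1:
  A via A→b: +{b}
  B via B→b a: +{b}
  C via C→B: +{b}
  C via C→a: +{a}
  S via S→a: +{a}
  S via S→b C: +{b}
  S: {a,b}  A: {b}  B: {b}  C: {a,b}
iter 2: (no change)
  S: {a,b}  A: {b}  B: {b}  C: {a,b}

FIRST(C) = ["a", "b"]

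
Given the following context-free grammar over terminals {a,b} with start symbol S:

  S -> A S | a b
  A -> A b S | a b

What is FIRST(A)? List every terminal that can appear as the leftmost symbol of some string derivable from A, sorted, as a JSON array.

Compute FIRST by fixpoint:
pass 1:
  A via A→a b: +{a}
  S via S→A S: +{a}
  FIRST(S)={a}  FIRST(A)={a}
pass 2: (no change)
  FIRST(S)={a}  FIRST(A)={a}

FIRST(A) = ["a"]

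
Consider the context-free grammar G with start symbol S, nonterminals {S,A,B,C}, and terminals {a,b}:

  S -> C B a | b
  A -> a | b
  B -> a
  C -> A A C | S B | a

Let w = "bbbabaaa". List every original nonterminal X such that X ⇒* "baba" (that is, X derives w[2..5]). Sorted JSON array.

Convert to CNF:
  S -> C X2 | b
  A -> a | b
  B -> a
  C -> A X1 | S B | a
  T0 -> a
  X1 -> A C
  X2 -> B T0

CYK fill (cells [i..j] with 2 ≤ i ≤ j ≤ 5 only):
  T[2,2] 'b' = {A,S}
  T[3,3] 'a' = {A,B,C,T0}  orig:{A,B,C}
  T[4,4] 'b' = {A,S}
  T[5,5] 'a' = {A,B,C,T0}  orig:{A,B,C}
  T[2,3] 'ba' = {C,X1}  orig:{C}
  T[3,4] 'ab' = ∅
  T[4,5] 'ba' = {C,X1}  orig:{C}
  T[2,4] 'bab' = ∅
  T[3,5] 'aba' = {C,X1}  orig:{C}
  T[2,5] 'baba' = {C,X1}  orig:{C}

Original NTs in T[2,5] deriving "baba": ["C"]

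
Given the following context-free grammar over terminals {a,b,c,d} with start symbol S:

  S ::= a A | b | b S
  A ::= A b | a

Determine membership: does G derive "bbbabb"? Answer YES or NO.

CNF form of G:
  S -> T0 S | T1 A | b
  A -> A T0 | a
  T0 -> b
  T1 -> a

CYK table (by increasing span):
  T[0,0] 'b' = {S,T0}  orig:{S}
  T[1,1] 'b' = {S,T0}  orig:{S}
  T[2,2] 'b' = {S,T0}  orig:{S}
  T[3,3] 'a' = {A,T1}  orig:{A}
  T[4,4] 'b' = {S,T0}  orig:{S}
  T[5,5] 'b' = {S,T0}  orig:{S}
  T[0,1] 'bb' = {S}
  T[1,2] 'bb' = {S}
  T[2,3] 'ba' = ∅
  T[3,4] 'ab' = {A}
  T[4,5] 'bb' = {S}
  T[0,2] 'bbb' = {S}
  T[1,3] 'bba' = ∅
  T[2,4] 'bab' = ∅
  T[3,5] 'abb' = {A}
  T[0,3] 'bbba' = ∅
  T[1,4] 'bbab' = ∅
  T[2,5] 'babb' = ∅
  T[0,4] 'bbbab' = ∅
  T[1,5] 'bbabb' = ∅
  T[0,5] 'bbbabb' = ∅

S ∉ T[0,5] ⇒ NO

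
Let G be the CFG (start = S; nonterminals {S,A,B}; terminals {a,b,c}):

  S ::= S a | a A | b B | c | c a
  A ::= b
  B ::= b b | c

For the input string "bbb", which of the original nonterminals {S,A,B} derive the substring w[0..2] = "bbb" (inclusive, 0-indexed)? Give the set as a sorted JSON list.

CNF form of G:
  S -> S T1 | T0 B | T1 A | T2 T1 | c
  A -> b
  B -> T0 T0 | c
  T0 -> b
  T1 -> a
  T2 -> c

CYK table (by increasing span) (cells [i..j] with 0 ≤ i ≤ j ≤ 2 only):
  [0..0]={A,T0}  "b"  orig:{A}
  [1..1]={A,T0}  "b"  orig:{A}
  [2..2]={A,T0}  "b"  orig:{A}
  [0..1]={B}  "bb"
  [1..2]={B}  "bb"
  [0..2]={S}  "bbb"

Original NTs in T[0,2] deriving "bbb": ["S"]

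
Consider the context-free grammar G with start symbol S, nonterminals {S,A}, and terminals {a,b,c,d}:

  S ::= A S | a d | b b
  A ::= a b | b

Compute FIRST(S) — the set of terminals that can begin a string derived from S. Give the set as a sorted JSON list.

FIRST sets, iterate to fixpoint:
pass 1:
  A via A→a b: +{a}
  A via A→b: +{b}
  S via S→A S: +{a,b}
  FIRST[S]={a,b}  FIRST[A]={a,b}
pass 2: done
  FIRST[S]={a,b}  FIRST[A]={a,b}

FIRST(S) = ["a", "b"]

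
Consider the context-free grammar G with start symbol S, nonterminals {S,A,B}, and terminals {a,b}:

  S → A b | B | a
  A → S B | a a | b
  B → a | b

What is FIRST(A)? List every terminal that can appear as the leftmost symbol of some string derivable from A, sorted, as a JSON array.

FIRST sets, iterate to fixpoint:
[1]
  A via A→a a: +{a}
  A via A→b: +{b}
  B via B→a: +{a}
  B via B→b: +{b}
  S via S→A b: +{a,b}
  FIRST(S)={a,b}  FIRST(A)={a,b}  FIRST(B)={a,b}
[2] — fixpoint
  FIRST(S)={a,b}  FIRST(A)={a,b}  FIRST(B)={a,b}

FIRST(A) = ["a", "b"]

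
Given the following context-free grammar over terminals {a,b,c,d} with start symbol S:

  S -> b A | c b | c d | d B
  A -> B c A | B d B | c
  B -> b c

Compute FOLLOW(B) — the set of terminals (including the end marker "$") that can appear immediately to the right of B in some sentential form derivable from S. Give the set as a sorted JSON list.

Compute FIRST by fixpoint:
iter 1:
  A via A→c: +{c}
  B via B→b c: +{b}
  S via S→b A: +{b}
  S via S→c b: +{c}
  S via S→d B: +{d}
  FIRST[S]={b,c,d}  FIRST[A]={c}  FIRST[B]={b}
iter 2:
  A via A→B c A: +{b}
  FIRST[S]={b,c,d}  FIRST[A]={b,c}  FIRST[B]={b}
iter 3: done
  FIRST[S]={b,c,d}  FIRST[A]={b,c}  FIRST[B]={b}

FOLLOW sets:
initialize: $ ∈ FOLLOW(S)
round 1:
  A→B c A: FOLLOW(B) ⊇ FIRST(c) = {c}; new: +{c}
  A→B d B: FOLLOW(B) ⊇ FIRST(d) = {d}; new: +{d}
  S→b A: FOLLOW(A) ⊇ FOLLOW(S) ⊇ {$}; new: +{$}
  S→d B: FOLLOW(B) ⊇ FOLLOW(S) ⊇ {$}; new: +{$}
  FOLLOW(S)={$}  FOLLOW(A)={$}  FOLLOW(B)={$,c,d}
round 2: (no change)
  FOLLOW(S)={$}  FOLLOW(A)={$}  FOLLOW(B)={$,c,d}

FOLLOW(B) = ["$", "c", "d"]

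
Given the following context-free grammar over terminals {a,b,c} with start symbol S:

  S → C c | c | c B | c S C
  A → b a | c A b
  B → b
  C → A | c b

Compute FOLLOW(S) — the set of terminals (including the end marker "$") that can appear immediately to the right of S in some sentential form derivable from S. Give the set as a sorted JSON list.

Compute FIRST by fixpoint:
iter 1:
  A via A→b a: +{b}
  A via A→c A b: +{c}
  B via B→b: +{b}
  C via C→A: +{b,c}
  S via S→C c: +{b,c}
  S: {b,c}  A: {b,c}  B: {b}  C: {b,c}
iter 2: (stable)
  S: {b,c}  A: {b,c}  B: {b}  C: {b,c}

Compute FOLLOW by fixpoint:
initialize: $ ∈ FOLLOW(S)
iter 1:
  A→c A b: FOLLOW(A) ⊇ FIRST(b) = {b}; new: +{b}
  S→C c: FOLLOW(C) ⊇ FIRST(c) = {c}; new: +{c}
  S→c B: FOLLOW(B) ⊇ FOLLOW(S) ⊇ {$}; new: +{$}
  S→c S C: FOLLOW(S) ⊇ FIRST(C) = {b,c}; new: +{b,c}
  S→c S C: FOLLOW(C) ⊇ FOLLOW(S) ⊇ {$,b,c}; new: +{$,b}
  S: {$,b,c}  A: {b}  B: {$}  C: {$,b,c}
iter 2:
  C→A: FOLLOW(A) ⊇ FOLLOW(C) ⊇ {$,b,c}; new: +{$,c}
  S→c B: FOLLOW(B) ⊇ FOLLOW(S) ⊇ {$,b,c}; new: +{b,c}
  S: {$,b,c}  A: {$,b,c}  B: {$,b,c}  C: {$,b,c}
iter 3: — fixpoint
  S: {$,b,c}  A: {$,b,c}  B: {$,b,c}  C: {$,b,c}

FOLLOW(S) = ["$", "b", "c"]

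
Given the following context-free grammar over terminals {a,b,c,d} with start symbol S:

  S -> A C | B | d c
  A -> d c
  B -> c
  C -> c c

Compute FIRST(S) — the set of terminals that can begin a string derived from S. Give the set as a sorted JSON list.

FIRST sets, iterate to fixpoint:
round 1:
  A via A→d c: +{d}
  B via B→c: +{c}
  C via C→c c: +{c}
  S via S→A C: +{d}
  S via S→B: +{c}
  S: {c,d}  A: {d}  B: {c}  C: {c}
round 2: (stable)
  S: {c,d}  A: {d}  B: {c}  C: {c}

FIRST(S) = ["c", "d"]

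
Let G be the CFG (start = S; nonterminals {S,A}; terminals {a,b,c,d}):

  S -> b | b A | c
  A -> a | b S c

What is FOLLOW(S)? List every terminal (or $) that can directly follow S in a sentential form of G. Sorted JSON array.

FIRST iteration:
round 1:
  A via A→a: +{a}
  A via A→b S c: +{b}
  S via S→b: +{b}
  S via S→c: +{c}
  FIRST[S]={b,c}  FIRST[A]={a,b}
round 2: — fixpoint
  FIRST[S]={b,c}  FIRST[A]={a,b}

Compute FOLLOW by fixpoint:
FOLLOW(S) := {$}
[1]
  A→b S c: FOLLOW(S) ⊇ FIRST(c) = {c}; new: +{c}
  S→b A: FOLLOW(A) ⊇ FOLLOW(S) ⊇ {$,c}; new: +{$,c}
  S: {$,c}  A: {$,c}
[2] done
  S: {$,c}  A: {$,c}

FOLLOW(S) = ["$", "c"]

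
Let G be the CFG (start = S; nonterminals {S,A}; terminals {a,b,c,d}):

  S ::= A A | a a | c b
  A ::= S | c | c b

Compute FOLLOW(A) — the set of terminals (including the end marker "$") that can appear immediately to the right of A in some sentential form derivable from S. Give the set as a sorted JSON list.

FIRST iteration:
pass 1:
  A via A→c: +{c}
  S via S→A A: +{c}
  S via S→a a: +{a}
  FIRST[S]={a,c}  FIRST[A]={c}
pass 2:
  A via A→S: +{a}
  FIRST[S]={a,c}  FIRST[A]={a,c}
pass 3: done
  FIRST[S]={a,c}  FIRST[A]={a,c}

Compute FOLLOW by fixpoint:
seed FOLLOW(S) with $
round 1:
  S→A A: FOLLOW(A) ⊇ FIRST(A) = {a,c}; new: +{a,c}
  S→A A: FOLLOW(A) ⊇ FOLLOW(S) ⊇ {$}; new: +{$}
  FOLLOW[S]={$}  FOLLOW[A]={$,a,c}
round 2:
  A→S: FOLLOW(S) ⊇ FOLLOW(A) ⊇ {$,a,c}; new: +{a,c}
  FOLLOW[S]={$,a,c}  FOLLOW[A]={$,a,c}
round 3: (stable)
  FOLLOW[S]={$,a,c}  FOLLOW[A]={$,a,c}

FOLLOW(A) = ["$", "a", "c"]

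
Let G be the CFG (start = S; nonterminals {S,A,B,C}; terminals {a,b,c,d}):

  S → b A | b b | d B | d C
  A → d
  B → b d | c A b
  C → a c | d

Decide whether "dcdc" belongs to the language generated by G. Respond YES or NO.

CNF form of G:
  S -> T0 A | T0 T0 | T1 B | T1 C
  A -> d
  B -> T0 T1 | T2 X4
  C -> T3 T2 | d
  T0 -> b
  T1 -> d
  T2 -> c
  T3 -> a
  X4 -> A T0

Fill CYK table bottom-up:
  T[0,0] 'd' = {A,C,T1}  orig:{A,C}
  T[1,1] 'c' = {T2}  orig:{}
  T[2,2] 'd' = {A,C,T1}  orig:{A,C}
  T[3,3] 'c' = {T2}  orig:{}
  T[0,1] 'dc' = ∅
  T[1,2] 'cd' = ∅
  T[2,3] 'dc' = ∅
  T[0,2] 'dcd' = ∅
  T[1,3] 'cdc' = ∅
  T[0,3] 'dcdc' = ∅

S ∉ T[0,3] ⇒ NO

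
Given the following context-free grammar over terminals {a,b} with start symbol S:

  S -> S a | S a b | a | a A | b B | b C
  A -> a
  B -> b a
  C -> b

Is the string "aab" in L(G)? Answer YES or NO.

CNF form of G:
  S -> S T1 | S X2 | T0 B | T0 C | T1 A | a
  A -> a
  B -> T0 T1
  C -> b
  T0 -> b
  T1 -> a
  X2 -> T1 T0

Fill CYK table bottom-up:
  T[0,0] 'a' = {A,S,T1}  orig:{A,S}
  T[1,1] 'a' = {A,S,T1}  orig:{A,S}
  T[2,2] 'b' = {C,T0}  orig:{C}
  T[0,1] 'aa' = {S}
  T[1,2] 'ab' = {X2}  orig:{}
  T[0,2] 'aab' = {S}

S ∈ T[0,2] ⇒ YES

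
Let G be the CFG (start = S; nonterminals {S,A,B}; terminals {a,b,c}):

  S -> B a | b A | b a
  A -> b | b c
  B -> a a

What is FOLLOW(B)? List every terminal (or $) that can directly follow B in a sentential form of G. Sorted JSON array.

FIRST iteration:
[1]
  A via A→b: +{b}
  B via B→a a: +{a}
  S via S→B a: +{a}
  S via S→b A: +{b}
  FIRST[S]={a,b}  FIRST[A]={b}  FIRST[B]={a}
[2] (no change)
  FIRST[S]={a,b}  FIRST[A]={b}  FIRST[B]={a}

FOLLOW sets:
FOLLOW(S) := {$}
[1]
  S→B a: FOLLOW(B) ⊇ FIRST(a) = {a}; new: +{a}
  S→b A: FOLLOW(A) ⊇ FOLLOW(S) ⊇ {$}; new: +{$}
  FOLLOW[S]={$}  FOLLOW[A]={$}  FOLLOW[B]={a}
[2] (stable)
  FOLLOW[S]={$}  FOLLOW[A]={$}  FOLLOW[B]={a}

FOLLOW(B) = ["a"]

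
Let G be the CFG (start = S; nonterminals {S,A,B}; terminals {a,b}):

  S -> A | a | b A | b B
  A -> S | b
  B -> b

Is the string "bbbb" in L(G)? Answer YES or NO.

CNF form of G:
  S -> T0 A | T0 B | a | b
  A -> T0 A | T0 B | a | b
  B -> b
  T0 -> b

Fill CYK table bottom-up:
  T[0,0] 'b' = {A,B,S,T0}  orig:{A,B,S}
  T[1,1] 'b' = {A,B,S,T0}  orig:{A,B,S}
  T[2,2] 'b' = {A,B,S,T0}  orig:{A,B,S}
  T[3,3] 'b' = {A,B,S,T0}  orig:{A,B,S}
  T[0,1] 'bb' = {A,S}
  T[1,2] 'bb' = {A,S}
  T[2,3] 'bb' = {A,S}
  T[0,2] 'bbb' = {A,S}
  T[1,3] 'bbb' = {A,S}
  T[0,3] 'bbbb' = {A,S}

S ∈ T[0,3] ⇒ YES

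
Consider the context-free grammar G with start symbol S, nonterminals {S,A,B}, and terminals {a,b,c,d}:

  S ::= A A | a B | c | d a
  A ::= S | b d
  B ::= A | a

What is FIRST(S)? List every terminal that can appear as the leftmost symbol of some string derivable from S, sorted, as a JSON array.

FIRST iteration:
[1]
  A via A→b d: +{b}
  B via B→A: +{b}
  B via B→a: +{a}
  S via S→A A: +{b}
  S via S→a B: +{a}
  S via S→c: +{c}
  S via S→d a: +{d}
  S: {a,b,c,d}  A: {b}  B: {a,b}
[2]
  A via A→S: +{a,c,d}
  B via B→A: +{c,d}
  S: {a,b,c,d}  A: {a,b,c,d}  B: {a,b,c,d}
[3] done
  S: {a,b,c,d}  A: {a,b,c,d}  B: {a,b,c,d}

FIRST(S) = ["a", "b", "c", "d"]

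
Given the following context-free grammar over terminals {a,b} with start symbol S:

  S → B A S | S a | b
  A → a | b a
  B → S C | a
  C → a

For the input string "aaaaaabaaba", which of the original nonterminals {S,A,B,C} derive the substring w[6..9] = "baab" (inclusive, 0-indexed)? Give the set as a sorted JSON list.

CNF form of G:
  S -> B X2 | S T1 | b
  A -> T0 T1 | a
  B -> S C | a
  C -> a
  T0 -> b
  T1 -> a
  X2 -> A S

CYK table (by increasing span), restricted to cells inside w[6..9]:
  cell(6,6) b: {S,T0}  orig:{S}
  cell(7,7) a: {A,B,C,T1}  orig:{A,B,C}
  cell(8,8) a: {A,B,C,T1}  orig:{A,B,C}
  cell(9,9) b: {S,T0}  orig:{S}
  cell(6,7) ba: {A,B,S}
  cell(7,8) aa: ∅
  cell(8,9) ab: {X2}  orig:{}
  cell(6,8) baa: {B,S}
  cell(7,9) aab: {S}
  cell(6,9) baab: {S}

Original NTs in T[6,9] deriving "baab": ["S"]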